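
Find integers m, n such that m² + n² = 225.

We need to find integers m, n > 0 such that m² + n² = 225.
Trying m = 9: n² = 225 - 9² = 225 - 81 = 144
n = 12
Check: 9² + 12² = 81 + 144 = 225 ✓

225 = 9² + 12²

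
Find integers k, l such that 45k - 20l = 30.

Step 1: Check solvability.
gcd(45, 20) = 5
Since 5 divides 30, solutions exist.

Step 2: Apply extended Euclidean algorithm to find gcd.
We find integers such that 45*x0 + 20*y0 = 5

Step 3: Scale the particular solution.
Multiply by 30/5 = 6:
k = 6, l = 12

Step 4: Verify.
45*(6) - 20*(12) = 30 = 30 ✓

k = 6, l = 12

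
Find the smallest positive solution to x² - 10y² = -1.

We need x² = 10y² - 1. Try successive y:
y = 1: x² = 10·1² - 1 = 9 = 3² ✓
Check: 3² - 10·1² = 9 - 10 = -1 ✓

x = 3, y = 1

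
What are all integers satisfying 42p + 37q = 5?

Step 1: Compute gcd(42, 37) = 1.
Since 1 divides 5, solutions exist.

Step 2: Find a particular solution using extended Euclidean algorithm.
We get p₀ = 75, q₀ = -85.
Check: 42*75 + 37*-85 = 5 = 5 ✓

Step 3: Write the general solution.
p = 75 + (37/1)t = 75 + 37t
q = -85 - (42/1)t = -85 - 42t
for any integer t.

p = 75 + 37t, q = -85 - 42t for integer t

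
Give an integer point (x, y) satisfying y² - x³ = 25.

Try small integer x values and check whether x³ + 25 is a perfect square.
x = 0: x³ + 25 = 0³ + 25 = 0 + 25 = 25
Is 25 a perfect square? 5² = 25 ✓
So (x, y) = (0, -5) is a solution.

x = 0, y = -5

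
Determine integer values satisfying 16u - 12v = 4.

Step 1: Check solvability.
gcd(16, 12) = 4
Since 4 divides 4, solutions exist.

Step 2: Apply extended Euclidean algorithm to find gcd.
We find integers such that 16*x0 + 12*y0 = 4

Step 3: Scale the particular solution.
Multiply by 4/4 = 1:
u = 1, v = 1

Step 4: Verify.
16*(1) - 12*(1) = 4 = 4 ✓

u = 1, v = 1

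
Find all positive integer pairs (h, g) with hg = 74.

The positive divisors of 74 are: 1, 2, 37, 74.
Each divisor d gives the pair (d, 74/d):
(1, 74), (2, 37), (37, 2), (74, 1)

(1, 74), (2, 37), (37, 2), (74, 1)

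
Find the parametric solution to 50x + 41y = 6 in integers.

Step 1: Compute gcd(50, 41) = 1.
Since 1 divides 6, solutions exist.

Step 2: Find a particular solution using extended Euclidean algorithm.
We get x₀ = -54, y₀ = 66.
Check: 50*-54 + 41*66 = 6 = 6 ✓

Step 3: Write the general solution.
x = -54 + (41/1)t = -54 + 41t
y = 66 - (50/1)t = 66 - 50t
for any integer t.

x = -54 + 41t, y = 66 - 50t for integer t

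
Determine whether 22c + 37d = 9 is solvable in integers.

Step 1: Compute gcd(22, 37).
gcd(22, 37) = 1

Step 2: Check divisibility.
Does 1 divide 9? 9 = 1 x 9, so yes.

By the theorem on linear Diophantine equations, 22c + 37d = 9 has integer solutions if and only if gcd(22, 37) divides 9. Since 1 | 9, solutions exist.

Yes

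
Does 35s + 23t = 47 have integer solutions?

Step 1: Compute gcd(35, 23).
gcd(35, 23) = 1

Step 2: Check divisibility.
Does 1 divide 47? 47 = 1 x 47, so yes.

By the theorem on linear Diophantine equations, 35s + 23t = 47 has integer solutions if and only if gcd(35, 23) divides 47. Since 1 | 47, solutions exist.

Yes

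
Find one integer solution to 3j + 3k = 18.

Step 1: Check solvability.
gcd(3, 3) = 3
Since 3 divides 18, solutions exist.

Step 2: Apply extended Euclidean algorithm to find gcd.
We find integers such that 3*x0 + 3*y0 = 3

Step 3: Scale the particular solution.
Multiply by 18/3 = 6:
j = 0, k = 6

Step 4: Verify.
3*(0) + 3*(6) = 18 = 18 ✓

j = 0, k = 6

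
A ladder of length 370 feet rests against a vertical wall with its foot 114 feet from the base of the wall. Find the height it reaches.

The ladder, wall, and ground form a right triangle with hypotenuse 370 and one leg 114.
By the Pythagorean theorem: h² = 370² - 114² = 136900 - 12996 = 123904
h = √123904 = 352 feet

352 feet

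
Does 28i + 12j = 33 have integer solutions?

Step 1: Compute gcd(28, 12).
gcd(28, 12) = 4

Step 2: Check divisibility.
Does 4 divide 33? 33 = 4 x 8 + 1, so no.

By the theorem on linear Diophantine equations, 28i + 12j = 33 has integer solutions if and only if gcd(28, 12) divides 33. Since 4 does not divide 33, no solutions exist.

No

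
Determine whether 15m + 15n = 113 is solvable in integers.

Step 1: Compute gcd(15, 15).
gcd(15, 15) = 15

Step 2: Check divisibility.
Does 15 divide 113? 113 = 15 x 7 + 8, so no.

By the theorem on linear Diophantine equations, 15m + 15n = 113 has integer solutions if and only if gcd(15, 15) divides 113. Since 15 does not divide 113, no solutions exist.

No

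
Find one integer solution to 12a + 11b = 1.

Step 1: Check solvability.
gcd(12, 11) = 1
Since 1 divides 1, solutions exist.

Step 2: Apply extended Euclidean algorithm to find gcd.
We find integers such that 12*x0 + 11*y0 = 1

Step 3: Scale the particular solution.
Multiply by 1/1 = 1:
a = 1, b = -1

Step 4: Verify.
12*(1) + 11*(-1) = 1 = 1 ✓

a = 1, b = -1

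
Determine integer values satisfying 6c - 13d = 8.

Step 1: Check solvability.
gcd(6, 13) = 1
Since 1 divides 8, solutions exist.

Step 2: Apply extended Euclidean algorithm to find gcd.
We find integers such that 6*x0 + 13*y0 = 1

Step 3: Scale the particular solution.
Multiply by 8/1 = 8:
c = -16, d = -8

Step 4: Verify.
6*(-16) - 13*(-8) = 8 = 8 ✓

c = -16, d = -8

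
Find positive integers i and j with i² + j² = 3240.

We need to find integers i, j > 0 such that i² + j² = 3240.
Trying i = 18: j² = 3240 - 18² = 3240 - 324 = 2916
j = 54
Check: 18² + 54² = 324 + 2916 = 3240 ✓

3240 = 18² + 54²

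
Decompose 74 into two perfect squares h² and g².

We need to find integers h, g > 0 such that h² + g² = 74.
Trying h = 5: g² = 74 - 5² = 74 - 25 = 49
g = 7
Check: 5² + 7² = 25 + 49 = 74 ✓

74 = 5² + 7²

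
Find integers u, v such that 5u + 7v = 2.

Step 1: Check solvability.
gcd(5, 7) = 1
Since 1 divides 2, solutions exist.

Step 2: Apply extended Euclidean algorithm to find gcd.
We find integers such that 5*x0 + 7*y0 = 1

Step 3: Scale the particular solution.
Multiply by 2/1 = 2:
u = 6, v = -4

Step 4: Verify.
5*(6) + 7*(-4) = 2 = 2 ✓

u = 6, v = -4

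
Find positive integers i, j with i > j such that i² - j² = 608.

Factor: i² - j² = (i+j)(i-j) = 608.
We need two factors of 608 with the same parity.
Use i+j = 304 and i-j = 2 (product 304·2 = 608).
Adding: 2i = 306, so i = 153.
Subtracting: 2j = 302, so j = 151.
Check: 153² - 151² = 23409 - 22801 = 608 ✓

i = 153, j = 151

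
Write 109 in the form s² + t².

We need to find integers s, t > 0 such that s² + t² = 109.
Trying s = 3: t² = 109 - 3² = 109 - 9 = 100
t = 10
Check: 3² + 10² = 9 + 100 = 109 ✓

109 = 3² + 10²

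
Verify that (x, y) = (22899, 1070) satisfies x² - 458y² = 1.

Compute x² = 22899² = 524364201
Compute 458y² = 458·1070² = 458·1144900 = 524364200
x² - 458y² = 524364201 - 524364200 = 1
Since this equals 1, (22899, 1070) is a solution.

Yes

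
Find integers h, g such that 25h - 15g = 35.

Step 1: Check solvability.
gcd(25, 15) = 5
Since 5 divides 35, solutions exist.

Step 2: Apply extended Euclidean algorithm to find gcd.
We find integers such that 25*x0 + 15*y0 = 5

Step 3: Scale the particular solution.
Multiply by 35/5 = 7:
h = -7, g = -14

Step 4: Verify.
25*(-7) - 15*(-14) = 35 = 35 ✓

h = -7, g = -14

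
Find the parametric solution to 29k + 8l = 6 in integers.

Step 1: Compute gcd(29, 8) = 1.
Since 1 divides 6, solutions exist.

Step 2: Find a particular solution using extended Euclidean algorithm.
We get k₀ = -18, l₀ = 66.
Check: 29*-18 + 8*66 = 6 = 6 ✓

Step 3: Write the general solution.
k = -18 + (8/1)t = -18 + 8t
l = 66 - (29/1)t = 66 - 29t
for any integer t.

k = -18 + 8t, l = 66 - 29t for integer t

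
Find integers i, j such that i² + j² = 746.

We need to find integers i, j > 0 such that i² + j² = 746.
Trying i = 11: j² = 746 - 11² = 746 - 121 = 625
j = 25
Check: 11² + 25² = 121 + 625 = 746 ✓

746 = 11² + 25²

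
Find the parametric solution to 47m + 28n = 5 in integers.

Step 1: Compute gcd(47, 28) = 1.
Since 1 divides 5, solutions exist.

Step 2: Find a particular solution using extended Euclidean algorithm.
We get m₀ = 15, n₀ = -25.
Check: 47*15 + 28*-25 = 5 = 5 ✓

Step 3: Write the general solution.
m = 15 + (28/1)t = 15 + 28t
n = -25 - (47/1)t = -25 - 47t
for any integer t.

m = 15 + 28t, n = -25 - 47t for integer t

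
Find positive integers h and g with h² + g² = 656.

We need to find integers h, g > 0 such that h² + g² = 656.
Trying h = 16: g² = 656 - 16² = 656 - 256 = 400
g = 20
Check: 16² + 20² = 256 + 400 = 656 ✓

656 = 16² + 20²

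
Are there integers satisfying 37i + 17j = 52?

Step 1: Compute gcd(37, 17).
gcd(37, 17) = 1

Step 2: Check divisibility.
Does 1 divide 52? 52 = 1 x 52, so yes.

By the theorem on linear Diophantine equations, 37i + 17j = 52 has integer solutions if and only if gcd(37, 17) divides 52. Since 1 | 52, solutions exist.

Yes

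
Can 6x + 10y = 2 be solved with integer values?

Step 1: Compute gcd(6, 10).
gcd(6, 10) = 2

Step 2: Check divisibility.
Does 2 divide 2? 2 = 2 x 1, so yes.

By the theorem on linear Diophantine equations, 6x + 10y = 2 has integer solutions if and only if gcd(6, 10) divides 2. Since 2 | 2, solutions exist.

Yes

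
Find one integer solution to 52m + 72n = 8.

Step 1: Check solvability.
gcd(52, 72) = 4
Since 4 divides 8, solutions exist.

Step 2: Apply extended Euclidean algorithm to find gcd.
We find integers such that 52*x0 + 72*y0 = 4

Step 3: Scale the particular solution.
Multiply by 8/4 = 2:
m = 14, n = -10

Step 4: Verify.
52*(14) + 72*(-10) = 8 = 8 ✓

m = 14, n = -10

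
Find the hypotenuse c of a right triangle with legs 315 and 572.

c² = a² + b² = 315² + 572² = 99225 + 327184 = 426409
c = sqrt(426409) = 653

653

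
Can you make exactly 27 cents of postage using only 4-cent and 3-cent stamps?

We need non-negative x, y with 4x + 3y = 27.
gcd(4, 3) = 1 divides 27, so integer solutions exist.
Search for a non-negative one: x = 0 gives 3y = 27 - 0 = 27, so y = 9.
Check: 4·0 + 3·9 = 27 ✓

Yes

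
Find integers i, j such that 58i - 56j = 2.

Step 1: Check solvability.
gcd(58, 56) = 2
Since 2 divides 2, solutions exist.

Step 2: Apply extended Euclidean algorithm to find gcd.
We find integers such that 58*x0 + 56*y0 = 2

Step 3: Scale the particular solution.
Multiply by 2/2 = 1:
i = 1, j = 1

Step 4: Verify.
58*(1) - 56*(1) = 2 = 2 ✓

i = 1, j = 1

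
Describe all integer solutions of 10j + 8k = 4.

Step 1: Compute gcd(10, 8) = 2.
Since 2 divides 4, solutions exist.

Step 2: Find a particular solution using extended Euclidean algorithm.
We get j₀ = 2, k₀ = -2.
Check: 10*2 + 8*-2 = 4 = 4 ✓

Step 3: Write the general solution.
j = 2 + (8/2)t = 2 + 4t
k = -2 - (10/2)t = -2 - 5t
for any integer t.

j = 2 + 4t, k = -2 - 5t for integer t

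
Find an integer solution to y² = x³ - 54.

Try small integer x values and check whether x³ - 54 is a perfect square.
x = 7: x³ - 54 = 7³ - 54 = 343 - 54 = 289
Is 289 a perfect square? 17² = 289 ✓
So (x, y) = (7, 17) is a solution.

x = 7, y = 17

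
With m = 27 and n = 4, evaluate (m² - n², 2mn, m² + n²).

a = m² - n² = 729 - 16 = 713
b = 2mn = 2·27·4 = 216
c = m² + n² = 729 + 16 = 745
Verify: 713² + 216² = 508369 + 46656 = 555025 = 745² ✓

(713, 216, 745)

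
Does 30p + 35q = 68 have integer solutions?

Step 1: Compute gcd(30, 35).
gcd(30, 35) = 5

Step 2: Check divisibility.
Does 5 divide 68? 68 = 5 x 13 + 3, so no.

By the theorem on linear Diophantine equations, 30p + 35q = 68 has integer solutions if and only if gcd(30, 35) divides 68. Since 5 does not divide 68, no solutions exist.

No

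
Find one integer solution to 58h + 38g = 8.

Step 1: Check solvability.
gcd(58, 38) = 2
Since 2 divides 8, solutions exist.

Step 2: Apply extended Euclidean algorithm to find gcd.
We find integers such that 58*x0 + 38*y0 = 2

Step 3: Scale the particular solution.
Multiply by 8/2 = 4:
h = 8, g = -12

Step 4: Verify.
58*(8) + 38*(-12) = 8 = 8 ✓

h = 8, g = -12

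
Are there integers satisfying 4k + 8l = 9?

Step 1: Compute gcd(4, 8).
gcd(4, 8) = 4

Step 2: Check divisibility.
Does 4 divide 9? 9 = 4 x 2 + 1, so no.

By the theorem on linear Diophantine equations, 4k + 8l = 9 has integer solutions if and only if gcd(4, 8) divides 9. Since 4 does not divide 9, no solutions exist.

No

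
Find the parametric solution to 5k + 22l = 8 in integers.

Step 1: Compute gcd(5, 22) = 1.
Since 1 divides 8, solutions exist.

Step 2: Find a particular solution using extended Euclidean algorithm.
We get k₀ = 72, l₀ = -16.
Check: 5*72 + 22*-16 = 8 = 8 ✓

Step 3: Write the general solution.
k = 72 + (22/1)t = 72 + 22t
l = -16 - (5/1)t = -16 - 5t
for any integer t.

k = 72 + 22t, l = -16 - 5t for integer t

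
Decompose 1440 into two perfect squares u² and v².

We need to find integers u, v > 0 such that u² + v² = 1440.
Trying u = 12: v² = 1440 - 12² = 1440 - 144 = 1296
v = 36
Check: 12² + 36² = 144 + 1296 = 1440 ✓

1440 = 12² + 36²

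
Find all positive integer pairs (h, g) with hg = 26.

The positive divisors of 26 are: 1, 2, 13, 26.
Each divisor d gives the pair (d, 26/d):
(1, 26), (2, 13), (13, 2), (26, 1)

(1, 26), (2, 13), (13, 2), (26, 1)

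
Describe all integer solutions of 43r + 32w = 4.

Step 1: Compute gcd(43, 32) = 1.
Since 1 divides 4, solutions exist.

Step 2: Find a particular solution using extended Euclidean algorithm.
We get r₀ = 12, w₀ = -16.
Check: 43*12 + 32*-16 = 4 = 4 ✓

Step 3: Write the general solution.
r = 12 + (32/1)t = 12 + 32t
w = -16 - (43/1)t = -16 - 43t
for any integer t.

r = 12 + 32t, w = -16 - 43t for integer t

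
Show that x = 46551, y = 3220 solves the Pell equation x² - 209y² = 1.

Compute x² = 46551² = 2166995601
Compute 209y² = 209·3220² = 209·10368400 = 2166995600
x² - 209y² = 2166995601 - 2166995600 = 1
Since this equals 1, (46551, 3220) is a solution.

Yes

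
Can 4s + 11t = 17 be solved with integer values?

Step 1: Compute gcd(4, 11).
gcd(4, 11) = 1

Step 2: Check divisibility.
Does 1 divide 17? 17 = 1 x 17, so yes.

By the theorem on linear Diophantine equations, 4s + 11t = 17 has integer solutions if and only if gcd(4, 11) divides 17. Since 1 | 17, solutions exist.

Yes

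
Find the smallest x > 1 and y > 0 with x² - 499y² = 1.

We seek the smallest positive integers (x, y) with x² - 499y² = 1, i.e., x² = 499y² + 1.
Try successive y values:
y = 1: x² = 499·1² + 1 = 500, not a perfect square
y = 2: x² = 499·2² + 1 = 1997, not a perfect square
y = 3: x² = 499·3² + 1 = 4492, not a perfect square
... continuing the search (or via continued fractions) ...
y = 201: x² = 499·201² + 1 = 20160100, x = 4490 ✓

Verify: 4490² - 499·201² = 20160100 - 20160099 = 1 ✓

x = 4490, y = 201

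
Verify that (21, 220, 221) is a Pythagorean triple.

Compute a² + b² = 21² + 220² = 441 + 48400 = 48841
Compute c² = 221² = 48841
Since 48841 = 48841, confirmed.

Yes, it is a Pythagorean triple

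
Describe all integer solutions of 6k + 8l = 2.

Step 1: Compute gcd(6, 8) = 2.
Since 2 divides 2, solutions exist.

Step 2: Find a particular solution using extended Euclidean algorithm.
We get k₀ = -1, l₀ = 1.
Check: 6*-1 + 8*1 = 2 = 2 ✓

Step 3: Write the general solution.
k = -1 + (8/2)t = -1 + 4t
l = 1 - (6/2)t = 1 - 3t
for any integer t.

k = -1 + 4t, l = 1 - 3t for integer t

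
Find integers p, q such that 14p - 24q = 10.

Step 1: Check solvability.
gcd(14, 24) = 2
Since 2 divides 10, solutions exist.

Step 2: Apply extended Euclidean algorithm to find gcd.
We find integers such that 14*x0 + 24*y0 = 2

Step 3: Scale the particular solution.
Multiply by 10/2 = 5:
p = -25, q = -15

Step 4: Verify.
14*(-25) - 24*(-15) = 10 = 10 ✓

p = -25, q = -15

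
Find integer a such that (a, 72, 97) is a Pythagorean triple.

a² = c² - b² = 97² - 72² = 9409 - 5184 = 4225
a = sqrt(4225) = 65

65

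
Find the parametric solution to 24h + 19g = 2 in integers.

Step 1: Compute gcd(24, 19) = 1.
Since 1 divides 2, solutions exist.

Step 2: Find a particular solution using extended Euclidean algorithm.
We get h₀ = 8, g₀ = -10.
Check: 24*8 + 19*-10 = 2 = 2 ✓

Step 3: Write the general solution.
h = 8 + (19/1)t = 8 + 19t
g = -10 - (24/1)t = -10 - 24t
for any integer t.

h = 8 + 19t, g = -10 - 24t for integer t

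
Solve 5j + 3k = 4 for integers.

Step 1: Check solvability.
gcd(5, 3) = 1
Since 1 divides 4, solutions exist.

Step 2: Apply extended Euclidean algorithm to find gcd.
We find integers such that 5*x0 + 3*y0 = 1

Step 3: Scale the particular solution.
Multiply by 4/1 = 4:
j = -4, k = 8

Step 4: Verify.
5*(-4) + 3*(8) = 4 = 4 ✓

j = -4, k = 8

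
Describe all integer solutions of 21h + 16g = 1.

Step 1: Compute gcd(21, 16) = 1.
Since 1 divides 1, solutions exist.

Step 2: Find a particular solution using extended Euclidean algorithm.
We get h₀ = -3, g₀ = 4.
Check: 21*-3 + 16*4 = 1 = 1 ✓

Step 3: Write the general solution.
h = -3 + (16/1)t = -3 + 16t
g = 4 - (21/1)t = 4 - 21t
for any integer t.

h = -3 + 16t, g = 4 - 21t for integer t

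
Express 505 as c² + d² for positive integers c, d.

We need to find integers c, d > 0 such that c² + d² = 505.
Trying c = 8: d² = 505 - 8² = 505 - 64 = 441
d = 21
Check: 8² + 21² = 64 + 441 = 505 ✓

505 = 8² + 21²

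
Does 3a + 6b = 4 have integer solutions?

Step 1: Compute gcd(3, 6).
gcd(3, 6) = 3

Step 2: Check divisibility.
Does 3 divide 4? 4 = 3 x 1 + 1, so no.

By the theorem on linear Diophantine equations, 3a + 6b = 4 has integer solutions if and only if gcd(3, 6) divides 4. Since 3 does not divide 4, no solutions exist.

No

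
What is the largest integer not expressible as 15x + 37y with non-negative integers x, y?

For two coprime denominations a and b, the Frobenius number (largest value not representable as a non-negative combination) is ab - a - b.
Here gcd(15, 37) = 1, so they are coprime.
F(15, 37) = 15·37 - 15 - 37 = 555 - 52 = 503

503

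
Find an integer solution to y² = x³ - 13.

Try small integer x values and check whether x³ - 13 is a perfect square.
x = 17: x³ - 13 = 17³ - 13 = 4913 - 13 = 4900
Is 4900 a perfect square? 70² = 4900 ✓
So (x, y) = (17, 70) is a solution.

x = 17, y = 70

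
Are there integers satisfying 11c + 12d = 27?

Step 1: Compute gcd(11, 12).
gcd(11, 12) = 1

Step 2: Check divisibility.
Does 1 divide 27? 27 = 1 x 27, so yes.

By the theorem on linear Diophantine equations, 11c + 12d = 27 has integer solutions if and only if gcd(11, 12) divides 27. Since 1 | 27, solutions exist.

Yes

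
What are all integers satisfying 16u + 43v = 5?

Step 1: Compute gcd(16, 43) = 1.
Since 1 divides 5, solutions exist.

Step 2: Find a particular solution using extended Euclidean algorithm.
We get u₀ = -40, v₀ = 15.
Check: 16*-40 + 43*15 = 5 = 5 ✓

Step 3: Write the general solution.
u = -40 + (43/1)t = -40 + 43t
v = 15 - (16/1)t = 15 - 16t
for any integer t.

u = -40 + 43t, v = 15 - 16t for integer t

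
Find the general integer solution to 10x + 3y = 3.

Step 1: Compute gcd(10, 3) = 1.
Since 1 divides 3, solutions exist.

Step 2: Find a particular solution using extended Euclidean algorithm.
We get x₀ = 3, y₀ = -9.
Check: 10*3 + 3*-9 = 3 = 3 ✓

Step 3: Write the general solution.
x = 3 + (3/1)t = 3 + 3t
y = -9 - (10/1)t = -9 - 10t
for any integer t.

x = 3 + 3t, y = -9 - 10t for integer t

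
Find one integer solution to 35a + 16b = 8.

Step 1: Check solvability.
gcd(35, 16) = 1
Since 1 divides 8, solutions exist.

Step 2: Apply extended Euclidean algorithm to find gcd.
We find integers such that 35*x0 + 16*y0 = 1

Step 3: Scale the particular solution.
Multiply by 8/1 = 8:
a = -40, b = 88

Step 4: Verify.
35*(-40) + 16*(88) = 8 = 8 ✓

a = -40, b = 88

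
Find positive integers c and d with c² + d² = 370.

We need to find integers c, d > 0 such that c² + d² = 370.
Trying c = 3: d² = 370 - 3² = 370 - 9 = 361
d = 19
Check: 3² + 19² = 9 + 361 = 370 ✓

370 = 3² + 19²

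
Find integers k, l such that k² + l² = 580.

We need to find integers k, l > 0 such that k² + l² = 580.
Trying k = 2: l² = 580 - 2² = 580 - 4 = 576
l = 24
Check: 2² + 24² = 4 + 576 = 580 ✓

580 = 2² + 24²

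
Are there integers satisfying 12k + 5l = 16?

Step 1: Compute gcd(12, 5).
gcd(12, 5) = 1

Step 2: Check divisibility.
Does 1 divide 16? 16 = 1 x 16, so yes.

By the theorem on linear Diophantine equations, 12k + 5l = 16 has integer solutions if and only if gcd(12, 5) divides 16. Since 1 | 16, solutions exist.

Yes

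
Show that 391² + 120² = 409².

Compute a² + b²:
391² + 120² = 152881 + 14400 = 167281
Compute c²:
409² = 167281
Since 167281 = 167281, it is a Pythagorean triple.

Yes, it is a Pythagorean triple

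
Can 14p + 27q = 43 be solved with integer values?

Step 1: Compute gcd(14, 27).
gcd(14, 27) = 1

Step 2: Check divisibility.
Does 1 divide 43? 43 = 1 x 43, so yes.

By the theorem on linear Diophantine equations, 14p + 27q = 43 has integer solutions if and only if gcd(14, 27) divides 43. Since 1 | 43, solutions exist.

Yes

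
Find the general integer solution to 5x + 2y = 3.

Step 1: Compute gcd(5, 2) = 1.
Since 1 divides 3, solutions exist.

Step 2: Find a particular solution using extended Euclidean algorithm.
We get x₀ = 3, y₀ = -6.
Check: 5*3 + 2*-6 = 3 = 3 ✓

Step 3: Write the general solution.
x = 3 + (2/1)t = 3 + 2t
y = -6 - (5/1)t = -6 - 5t
for any integer t.

x = 3 + 2t, y = -6 - 5t for integer t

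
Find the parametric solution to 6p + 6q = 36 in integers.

Step 1: Compute gcd(6, 6) = 6.
Since 6 divides 36, solutions exist.

Step 2: Find a particular solution using extended Euclidean algorithm.
We get p₀ = 0, q₀ = 6.
Check: 6*0 + 6*6 = 36 = 36 ✓

Step 3: Write the general solution.
p = 0 + (6/6)t = 0 + 1t
q = 6 - (6/6)t = 6 - 1t
for any integer t.

p = 0 + 1t, q = 6 - 1t for integer t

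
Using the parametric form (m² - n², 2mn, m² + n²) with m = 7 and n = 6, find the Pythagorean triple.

a = m² - n² = 7² - 6² = 49 - 36 = 13
b = 2mn = 2·7·6 = 84
c = m² + n² = 49 + 36 = 85
Verify: 13² + 84² = 169 + 7056 = 7225 = 85² ✓

(13, 84, 85)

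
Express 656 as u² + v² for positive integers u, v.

We need to find integers u, v > 0 such that u² + v² = 656.
Trying u = 16: v² = 656 - 16² = 656 - 256 = 400
v = 20
Check: 16² + 20² = 256 + 400 = 656 ✓

656 = 16² + 20²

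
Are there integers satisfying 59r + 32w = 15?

Step 1: Compute gcd(59, 32).
gcd(59, 32) = 1

Step 2: Check divisibility.
Does 1 divide 15? 15 = 1 x 15, so yes.

By the theorem on linear Diophantine equations, 59r + 32w = 15 has integer solutions if and only if gcd(59, 32) divides 15. Since 1 | 15, solutions exist.

Yes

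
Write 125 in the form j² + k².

We need to find integers j, k > 0 such that j² + k² = 125.
Trying j = 2: k² = 125 - 2² = 125 - 4 = 121
k = 11
Check: 2² + 11² = 4 + 121 = 125 ✓

125 = 2² + 11²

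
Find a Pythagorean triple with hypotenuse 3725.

We need a² + b² = 3725² = 13875625.
Trying: 3565² + 1080² = 12709225 + 1166400 = 13875625 ✓

(3565, 1080, 3725)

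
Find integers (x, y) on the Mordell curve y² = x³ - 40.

Try small integer x values and check whether x³ - 40 is a perfect square.
x = 14: x³ - 40 = 14³ - 40 = 2744 - 40 = 2704
Is 2704 a perfect square? 52² = 2704 ✓
So (x, y) = (14, -52) is a solution.

x = 14, y = -52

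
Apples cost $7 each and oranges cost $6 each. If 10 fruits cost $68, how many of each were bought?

Let a = apples, o = oranges.
a + o = 10
7a + 6o = 68
Substitute o = 10 - a:
7a + 6(10 - a) = 68
(7 - 6)a = 68 - 60
1a = 8
a = 8, o = 10 - 8 = 2

Apples: 8, Oranges: 2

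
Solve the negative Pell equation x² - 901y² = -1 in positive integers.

We need x² = 901y² - 1. Try successive y:
y = 1: x² = 901·1² - 1 = 900 = 30² ✓
Check: 30² - 901·1² = 900 - 901 = -1 ✓

x = 30, y = 1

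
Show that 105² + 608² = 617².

Compute a² + b² = 105² + 608² = 11025 + 369664 = 380689
Compute c² = 617² = 380689
Since 380689 = 380689, confirmed.

Yes, it is a Pythagorean triple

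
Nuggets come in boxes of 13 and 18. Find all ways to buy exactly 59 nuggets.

We need non-negative integers (x, y) with 13x + 18y = 59.
For each x in 0..4, check if 59 - 13x is a non-negative multiple of 18.
No x yields an integer y ≥ 0.

No solution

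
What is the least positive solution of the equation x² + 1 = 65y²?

We need x² = 65y² - 1. Try successive y:
y = 1: x² = 65·1² - 1 = 64 = 8² ✓
Check: 8² - 65·1² = 64 - 65 = -1 ✓

x = 8, y = 1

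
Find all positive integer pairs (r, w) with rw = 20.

The positive divisors of 20 are: 1, 2, 4, 5, 10, 20.
Each divisor d gives the pair (d, 20/d):
(1, 20), (2, 10), (4, 5), (5, 4), (10, 2), (20, 1)

(1, 20), (2, 10), (4, 5), (5, 4), (10, 2), (20, 1)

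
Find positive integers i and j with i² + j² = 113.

We need to find integers i, j > 0 such that i² + j² = 113.
Trying i = 7: j² = 113 - 7² = 113 - 49 = 64
j = 8
Check: 7² + 8² = 49 + 64 = 113 ✓

113 = 7² + 8²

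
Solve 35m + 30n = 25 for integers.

Step 1: Check solvability.
gcd(35, 30) = 5
Since 5 divides 25, solutions exist.

Step 2: Apply extended Euclidean algorithm to find gcd.
We find integers such that 35*x0 + 30*y0 = 5

Step 3: Scale the particular solution.
Multiply by 25/5 = 5:
m = 5, n = -5

Step 4: Verify.
35*(5) + 30*(-5) = 25 = 25 ✓

m = 5, n = -5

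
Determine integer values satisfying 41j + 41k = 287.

Step 1: Check solvability.
gcd(41, 41) = 41
Since 41 divides 287, solutions exist.

Step 2: Apply extended Euclidean algorithm to find gcd.
We find integers such that 41*x0 + 41*y0 = 41

Step 3: Scale the particular solution.
Multiply by 287/41 = 7:
j = 0, k = 7

Step 4: Verify.
41*(0) + 41*(7) = 287 = 287 ✓

j = 0, k = 7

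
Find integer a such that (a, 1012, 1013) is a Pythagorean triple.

a² = c² - b² = 1013² - 1012² = 1026169 - 1024144 = 2025
a = sqrt(2025) = 45

45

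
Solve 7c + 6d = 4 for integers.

Step 1: Check solvability.
gcd(7, 6) = 1
Since 1 divides 4, solutions exist.

Step 2: Apply extended Euclidean algorithm to find gcd.
We find integers such that 7*x0 + 6*y0 = 1

Step 3: Scale the particular solution.
Multiply by 4/1 = 4:
c = 4, d = -4

Step 4: Verify.
7*(4) + 6*(-4) = 4 = 4 ✓

c = 4, d = -4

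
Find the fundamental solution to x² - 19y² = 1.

We seek the smallest positive integers (x, y) with x² - 19y² = 1, i.e., x² = 19y² + 1.
Try successive y values:
y = 1: x² = 19·1² + 1 = 20, not a perfect square
y = 2: x² = 19·2² + 1 = 77, not a perfect square
y = 3: x² = 19·3² + 1 = 172, not a perfect square
... continuing the search (or via continued fractions) ...
y = 39: x² = 19·39² + 1 = 28900, x = 170 ✓

Verify: 170² - 19·39² = 28900 - 28899 = 1 ✓

x = 170, y = 39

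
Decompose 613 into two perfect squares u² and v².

We need to find integers u, v > 0 such that u² + v² = 613.
Trying u = 17: v² = 613 - 17² = 613 - 289 = 324
v = 18
Check: 17² + 18² = 289 + 324 = 613 ✓

613 = 17² + 18²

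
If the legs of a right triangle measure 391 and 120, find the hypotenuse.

c² = a² + b² = 391² + 120² = 152881 + 14400 = 167281
c = 409

409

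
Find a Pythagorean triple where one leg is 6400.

We need the other leg and hypotenuse such that 6400² + x² = c².
Take x = 2952, c = 7048: 6400² + 2952² = 40960000 + 8714304 = 49674304 = 7048² ✓
Triple: (2952, 6400, 7048)

(2952, 6400, 7048)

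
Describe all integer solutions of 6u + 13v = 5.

Step 1: Compute gcd(6, 13) = 1.
Since 1 divides 5, solutions exist.

Step 2: Find a particular solution using extended Euclidean algorithm.
We get u₀ = -10, v₀ = 5.
Check: 6*-10 + 13*5 = 5 = 5 ✓

Step 3: Write the general solution.
u = -10 + (13/1)t = -10 + 13t
v = 5 - (6/1)t = 5 - 6t
for any integer t.

u = -10 + 13t, v = 5 - 6t for integer t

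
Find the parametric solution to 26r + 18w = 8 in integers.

Step 1: Compute gcd(26, 18) = 2.
Since 2 divides 8, solutions exist.

Step 2: Find a particular solution using extended Euclidean algorithm.
We get r₀ = -8, w₀ = 12.
Check: 26*-8 + 18*12 = 8 = 8 ✓

Step 3: Write the general solution.
r = -8 + (18/2)t = -8 + 9t
w = 12 - (26/2)t = 12 - 13t
for any integer t.

r = -8 + 9t, w = 12 - 13t for integer t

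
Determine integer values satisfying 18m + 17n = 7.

Step 1: Check solvability.
gcd(18, 17) = 1
Since 1 divides 7, solutions exist.

Step 2: Apply extended Euclidean algorithm to find gcd.
We find integers such that 18*x0 + 17*y0 = 1

Step 3: Scale the particular solution.
Multiply by 7/1 = 7:
m = 7, n = -7

Step 4: Verify.
18*(7) + 17*(-7) = 7 = 7 ✓

m = 7, n = -7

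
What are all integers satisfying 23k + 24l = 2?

Step 1: Compute gcd(23, 24) = 1.
Since 1 divides 2, solutions exist.

Step 2: Find a particular solution using extended Euclidean algorithm.
We get k₀ = -2, l₀ = 2.
Check: 23*-2 + 24*2 = 2 = 2 ✓

Step 3: Write the general solution.
k = -2 + (24/1)t = -2 + 24t
l = 2 - (23/1)t = 2 - 23t
for any integer t.

k = -2 + 24t, l = 2 - 23t for integer t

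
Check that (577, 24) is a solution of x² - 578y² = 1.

Compute x² = 577² = 332929
Compute 578y² = 578·24² = 578·576 = 332928
x² - 578y² = 332929 - 332928 = 1
Since this equals 1, (577, 24) is a solution.

Yes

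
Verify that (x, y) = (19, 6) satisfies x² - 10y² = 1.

Compute x² = 19² = 361
Compute 10y² = 10·6² = 10·36 = 360
x² - 10y² = 361 - 360 = 1
Since this equals 1, (19, 6) is a solution.

Yes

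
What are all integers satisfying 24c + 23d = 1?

Step 1: Compute gcd(24, 23) = 1.
Since 1 divides 1, solutions exist.

Step 2: Find a particular solution using extended Euclidean algorithm.
We get c₀ = 1, d₀ = -1.
Check: 24*1 + 23*-1 = 1 = 1 ✓

Step 3: Write the general solution.
c = 1 + (23/1)t = 1 + 23t
d = -1 - (24/1)t = -1 - 24t
for any integer t.

c = 1 + 23t, d = -1 - 24t for integer t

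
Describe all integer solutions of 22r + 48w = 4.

Step 1: Compute gcd(22, 48) = 2.
Since 2 divides 4, solutions exist.

Step 2: Find a particular solution using extended Euclidean algorithm.
We get r₀ = 22, w₀ = -10.
Check: 22*22 + 48*-10 = 4 = 4 ✓

Step 3: Write the general solution.
r = 22 + (48/2)t = 22 + 24t
w = -10 - (22/2)t = -10 - 11t
for any integer t.

r = 22 + 24t, w = -10 - 11t for integer t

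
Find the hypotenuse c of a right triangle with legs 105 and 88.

c² = a² + b² = 105² + 88² = 11025 + 7744 = 18769
c = 137

137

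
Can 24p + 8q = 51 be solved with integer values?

Step 1: Compute gcd(24, 8).
gcd(24, 8) = 8

Step 2: Check divisibility.
Does 8 divide 51? 51 = 8 x 6 + 3, so no.

By the theorem on linear Diophantine equations, 24p + 8q = 51 has integer solutions if and only if gcd(24, 8) divides 51. Since 8 does not divide 51, no solutions exist.

No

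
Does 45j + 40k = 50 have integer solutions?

Step 1: Compute gcd(45, 40).
gcd(45, 40) = 5

Step 2: Check divisibility.
Does 5 divide 50? 50 = 5 x 10, so yes.

By the theorem on linear Diophantine equations, 45j + 40k = 50 has integer solutions if and only if gcd(45, 40) divides 50. Since 5 | 50, solutions exist.

Yes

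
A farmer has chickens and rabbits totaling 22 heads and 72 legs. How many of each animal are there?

Let c = chickens, r = rabbits.
Heads: c + r = 22
Legs: 2c + 4r = 72
From the first equation, c = 22 - r. Substitute:
2(22 - r) + 4r = 72
44 + 2r = 72
r = (72 - 44)/2 = 14
c = 22 - 14 = 8

Chickens: 8, Rabbits: 14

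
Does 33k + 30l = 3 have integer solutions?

Step 1: Compute gcd(33, 30).
gcd(33, 30) = 3

Step 2: Check divisibility.
Does 3 divide 3? 3 = 3 x 1, so yes.

By the theorem on linear Diophantine equations, 33k + 30l = 3 has integer solutions if and only if gcd(33, 30) divides 3. Since 3 | 3, solutions exist.

Yes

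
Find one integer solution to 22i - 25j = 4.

Step 1: Check solvability.
gcd(22, 25) = 1
Since 1 divides 4, solutions exist.

Step 2: Apply extended Euclidean algorithm to find gcd.
We find integers such that 22*x0 + 25*y0 = 1

Step 3: Scale the particular solution.
Multiply by 4/1 = 4:
i = 32, j = 28

Step 4: Verify.
22*(32) - 25*(28) = 4 = 4 ✓

i = 32, j = 28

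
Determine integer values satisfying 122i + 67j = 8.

Step 1: Check solvability.
gcd(122, 67) = 1
Since 1 divides 8, solutions exist.

Step 2: Apply extended Euclidean algorithm to find gcd.
We find integers such that 122*x0 + 67*y0 = 1

Step 3: Scale the particular solution.
Multiply by 8/1 = 8:
i = -224, j = 408

Step 4: Verify.
122*(-224) + 67*(408) = 8 = 8 ✓

i = -224, j = 408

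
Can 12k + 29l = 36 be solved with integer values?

Step 1: Compute gcd(12, 29).
gcd(12, 29) = 1

Step 2: Check divisibility.
Does 1 divide 36? 36 = 1 x 36, so yes.

By the theorem on linear Diophantine equations, 12k + 29l = 36 has integer solutions if and only if gcd(12, 29) divides 36. Since 1 | 36, solutions exist.

Yes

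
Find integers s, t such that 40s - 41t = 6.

Step 1: Check solvability.
gcd(40, 41) = 1
Since 1 divides 6, solutions exist.

Step 2: Apply extended Euclidean algorithm to find gcd.
We find integers such that 40*x0 + 41*y0 = 1

Step 3: Scale the particular solution.
Multiply by 6/1 = 6:
s = -6, t = -6

Step 4: Verify.
40*(-6) - 41*(-6) = 6 = 6 ✓

s = -6, t = -6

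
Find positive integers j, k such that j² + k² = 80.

Search for j with 80 - j² a perfect square.
j = 4: 80 - 4² = 80 - 16 = 64 = 8² ✓
So j = 4, k = 8.

j = 4, k = 8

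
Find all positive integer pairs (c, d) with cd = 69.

The positive divisors of 69 are: 1, 3, 23, 69.
Each divisor d gives the pair (d, 69/d):
(1, 69), (3, 23), (23, 3), (69, 1)

(1, 69), (3, 23), (23, 3), (69, 1)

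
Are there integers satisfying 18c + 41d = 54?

Step 1: Compute gcd(18, 41).
gcd(18, 41) = 1

Step 2: Check divisibility.
Does 1 divide 54? 54 = 1 x 54, so yes.

By the theorem on linear Diophantine equations, 18c + 41d = 54 has integer solutions if and only if gcd(18, 41) divides 54. Since 1 | 54, solutions exist.

Yes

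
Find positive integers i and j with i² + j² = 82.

We need to find integers i, j > 0 such that i² + j² = 82.
Trying i = 1: j² = 82 - 1² = 82 - 1 = 81
j = 9
Check: 1² + 9² = 1 + 81 = 82 ✓

82 = 1² + 9²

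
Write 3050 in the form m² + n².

We need to find integers m, n > 0 such that m² + n² = 3050.
Trying m = 5: n² = 3050 - 5² = 3050 - 25 = 3025
n = 55
Check: 5² + 55² = 25 + 3025 = 3050 ✓

3050 = 5² + 55²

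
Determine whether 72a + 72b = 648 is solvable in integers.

Step 1: Compute gcd(72, 72).
gcd(72, 72) = 72

Step 2: Check divisibility.
Does 72 divide 648? 648 = 72 x 9, so yes.

By the theorem on linear Diophantine equations, 72a + 72b = 648 has integer solutions if and only if gcd(72, 72) divides 648. Since 72 | 648, solutions exist.

Yes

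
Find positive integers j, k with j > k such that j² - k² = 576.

Factor: j² - k² = (j+k)(j-k) = 576.
We need two factors of 576 with the same parity.
Use j+k = 288 and j-k = 2 (product 288·2 = 576).
Adding: 2j = 290, so j = 145.
Subtracting: 2k = 286, so k = 143.
Check: 145² - 143² = 21025 - 20449 = 576 ✓

j = 145, k = 143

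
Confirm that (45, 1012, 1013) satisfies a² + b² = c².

Compute a² + b² = 45² + 1012² = 2025 + 1024144 = 1026169
Compute c² = 1013² = 1026169
Since 1026169 = 1026169, confirmed.

Yes, it is a Pythagorean triple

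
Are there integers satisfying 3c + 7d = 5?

Step 1: Compute gcd(3, 7).
gcd(3, 7) = 1

Step 2: Check divisibility.
Does 1 divide 5? 5 = 1 x 5, so yes.

By the theorem on linear Diophantine equations, 3c + 7d = 5 has integer solutions if and only if gcd(3, 7) divides 5. Since 1 | 5, solutions exist.

Yes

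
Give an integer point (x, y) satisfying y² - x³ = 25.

Try small integer x values and check whether x³ + 25 is a perfect square.
x = 0: x³ + 25 = 0³ + 25 = 0 + 25 = 25
Is 25 a perfect square? 5² = 25 ✓
So (x, y) = (0, -5) is a solution.

x = 0, y = -5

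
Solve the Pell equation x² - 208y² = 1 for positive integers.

We seek the smallest positive integers (x, y) with x² - 208y² = 1, i.e., x² = 208y² + 1.
Try successive y values:
y = 1: x² = 208·1² + 1 = 209, not a perfect square
y = 2: x² = 208·2² + 1 = 833, not a perfect square
y = 3: x² = 208·3² + 1 = 1873, not a perfect square
... continuing the search (or via continued fractions) ...
y = 45: x² = 208·45² + 1 = 421201, x = 649 ✓

Verify: 649² - 208·45² = 421201 - 421200 = 1 ✓

x = 649, y = 45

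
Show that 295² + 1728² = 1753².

Compute a² + b² = 295² + 1728² = 87025 + 2985984 = 3073009
Compute c² = 1753² = 3073009
Since 3073009 = 3073009, confirmed.

Yes, it is a Pythagorean triple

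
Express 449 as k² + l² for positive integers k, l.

We need to find integers k, l > 0 such that k² + l² = 449.
Trying k = 7: l² = 449 - 7² = 449 - 49 = 400
l = 20
Check: 7² + 20² = 49 + 400 = 449 ✓

449 = 7² + 20²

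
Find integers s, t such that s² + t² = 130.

We need to find integers s, t > 0 such that s² + t² = 130.
Trying s = 3: t² = 130 - 3² = 130 - 9 = 121
t = 11
Check: 3² + 11² = 9 + 121 = 130 ✓

130 = 3² + 11²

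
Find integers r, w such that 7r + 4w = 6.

Step 1: Check solvability.
gcd(7, 4) = 1
Since 1 divides 6, solutions exist.

Step 2: Apply extended Euclidean algorithm to find gcd.
We find integers such that 7*x0 + 4*y0 = 1

Step 3: Scale the particular solution.
Multiply by 6/1 = 6:
r = -6, w = 12

Step 4: Verify.
7*(-6) + 4*(12) = 6 = 6 ✓

r = -6, w = 12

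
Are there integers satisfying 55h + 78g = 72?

Step 1: Compute gcd(55, 78).
gcd(55, 78) = 1

Step 2: Check divisibility.
Does 1 divide 72? 72 = 1 x 72, so yes.

By the theorem on linear Diophantine equations, 55h + 78g = 72 has integer solutions if and only if gcd(55, 78) divides 72. Since 1 | 72, solutions exist.

Yes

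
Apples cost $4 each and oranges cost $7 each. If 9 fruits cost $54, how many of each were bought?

Let a = apples, o = oranges.
a + o = 9
4a + 7o = 54
Substitute o = 9 - a:
4a + 7(9 - a) = 54
(4 - 7)a = 54 - 63
-3a = -9
a = 3, o = 9 - 3 = 6

Apples: 3, Oranges: 6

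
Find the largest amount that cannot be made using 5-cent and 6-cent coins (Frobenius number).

For two coprime denominations a and b, the Frobenius number (largest value not representable as a non-negative combination) is ab - a - b.
Here gcd(5, 6) = 1, so they are coprime.
F(5, 6) = 5·6 - 5 - 6 = 30 - 11 = 19

19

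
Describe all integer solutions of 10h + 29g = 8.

Step 1: Compute gcd(10, 29) = 1.
Since 1 divides 8, solutions exist.

Step 2: Find a particular solution using extended Euclidean algorithm.
We get h₀ = 24, g₀ = -8.
Check: 10*24 + 29*-8 = 8 = 8 ✓

Step 3: Write the general solution.
h = 24 + (29/1)t = 24 + 29t
g = -8 - (10/1)t = -8 - 10t
for any integer t.

h = 24 + 29t, g = -8 - 10t for integer t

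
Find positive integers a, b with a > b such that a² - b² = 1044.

Factor: a² - b² = (a+b)(a-b) = 1044.
We need two factors of 1044 with the same parity.
Use a+b = 522 and a-b = 2 (product 522·2 = 1044).
Adding: 2a = 524, so a = 262.
Subtracting: 2b = 520, so b = 260.
Check: 262² - 260² = 68644 - 67600 = 1044 ✓

a = 262, b = 260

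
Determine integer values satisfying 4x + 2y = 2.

Step 1: Check solvability.
gcd(4, 2) = 2
Since 2 divides 2, solutions exist.

Step 2: Apply extended Euclidean algorithm to find gcd.
We find integers such that 4*x0 + 2*y0 = 2

Step 3: Scale the particular solution.
Multiply by 2/2 = 1:
x = 0, y = 1

Step 4: Verify.
4*(0) + 2*(1) = 2 = 2 ✓

x = 0, y = 1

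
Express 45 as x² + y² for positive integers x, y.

We need to find integers x, y > 0 such that x² + y² = 45.
Trying x = 3: y² = 45 - 3² = 45 - 9 = 36
y = 6
Check: 3² + 6² = 9 + 36 = 45 ✓

45 = 3² + 6²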